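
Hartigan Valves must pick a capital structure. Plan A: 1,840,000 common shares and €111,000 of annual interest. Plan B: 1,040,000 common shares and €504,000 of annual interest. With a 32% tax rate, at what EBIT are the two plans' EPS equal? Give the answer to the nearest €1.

Set EPS_A = EPS_B: (EBIT − €111,000)(1 − 0.32) ÷ 1,840,000 = (EBIT − €504,000)(1 − 0.32) ÷ 1,040,000.
The (1 − t) factor cancels: (EBIT − 111,000) × 1,040,000 = (EBIT − 504,000) × 1,840,000.
EBIT × (1,840,000 − 1,040,000) = 504,000 × 1,840,000 − 111,000 × 1,040,000 = 811,920,000,000, so EBIT = 811,920,000,000 ÷ 800,000 = 1,014,900.00.

€1,014,900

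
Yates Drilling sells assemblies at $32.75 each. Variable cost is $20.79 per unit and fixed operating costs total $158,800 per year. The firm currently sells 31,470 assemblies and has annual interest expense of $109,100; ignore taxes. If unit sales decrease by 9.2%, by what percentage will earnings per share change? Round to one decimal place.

At 31,470 units, contribution = 31,470 × $11.96 = $376,381.20.
Operating income = contribution − fixed costs = $376,381.20 − $158,800 = $217,581.20.
Interest = $109,100.00, so EBIT − I = $108,481.20.
Degree of combined leverage = contribution ÷ (EBIT − I) = $376,381.20 ÷ $108,481.20 = 3.4696.
%ΔEPS = DCL × %ΔSales = 3.4696 × -9.2% = -31.9%.

-31.9%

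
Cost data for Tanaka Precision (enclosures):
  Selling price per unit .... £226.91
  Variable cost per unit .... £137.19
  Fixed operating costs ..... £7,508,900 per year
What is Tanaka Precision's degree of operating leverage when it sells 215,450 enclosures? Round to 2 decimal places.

Contribution at this volume is 215,450 × £89.72 = £19,330,174.00.
EBIT = £19,330,174.00 − £7,508,900 = £11,821,274.00.
So DOL = total CM / EBIT = £19,330,174.00 / £11,821,274.00 = 1.6352.

1.64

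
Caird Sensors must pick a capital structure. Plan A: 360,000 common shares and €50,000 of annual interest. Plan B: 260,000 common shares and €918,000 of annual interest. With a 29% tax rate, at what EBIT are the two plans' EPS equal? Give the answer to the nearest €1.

Set EPS_A = EPS_B: (EBIT − €50,000)(1 − 0.29) ÷ 360,000 = (EBIT − €918,000)(1 − 0.29) ÷ 260,000.
Cancelling (1 − t) and cross-multiplying: 260,000·(EBIT − 50,000) = 360,000·(EBIT − 918,000).
EBIT × (360,000 − 260,000) = 918,000 × 360,000 − 50,000 × 260,000 = 317,480,000,000, so EBIT = 317,480,000,000 ÷ 100,000 = 3,174,800.00.

€3,174,800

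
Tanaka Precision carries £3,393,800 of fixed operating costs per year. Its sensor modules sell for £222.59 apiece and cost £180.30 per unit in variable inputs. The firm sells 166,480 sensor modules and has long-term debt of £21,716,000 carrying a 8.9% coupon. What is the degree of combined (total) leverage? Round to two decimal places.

4.11

Contribution at this volume is 166,480 × £42.29 = £7,040,439.20.
Operating income = contribution − fixed costs = £7,040,439.20 − £3,393,800 = £3,646,639.20. Interest = £1,932,724.00, so EBIT − I = £1,713,915.20.
DCL = contribution ÷ (EBIT − I) = £7,040,439.20 ÷ £1,713,915.20 = 4.1078.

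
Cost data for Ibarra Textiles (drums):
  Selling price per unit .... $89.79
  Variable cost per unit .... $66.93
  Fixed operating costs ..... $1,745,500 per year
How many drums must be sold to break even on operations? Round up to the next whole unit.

Each unit contributes $89.79 − $66.93 = $22.86.
Break-even Q = $1,745,500 / $22.86 = 76,356.08 → 76,357 drums.

76,357 drums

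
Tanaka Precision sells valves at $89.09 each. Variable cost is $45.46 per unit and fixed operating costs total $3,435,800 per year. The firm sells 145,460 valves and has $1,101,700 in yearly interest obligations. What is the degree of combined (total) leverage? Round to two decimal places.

At 145,460 units, contribution = 145,460 × $43.63 = $6,346,419.80.
EBIT = $6,346,419.80 − $3,435,800 = $2,910,619.80. Interest = $1,101,700.00, so EBIT − I = $1,808,919.80.
Degree of total leverage = total CM / (EBIT − interest) = $6,346,419.80 / $1,808,919.80 = 3.5084.

3.51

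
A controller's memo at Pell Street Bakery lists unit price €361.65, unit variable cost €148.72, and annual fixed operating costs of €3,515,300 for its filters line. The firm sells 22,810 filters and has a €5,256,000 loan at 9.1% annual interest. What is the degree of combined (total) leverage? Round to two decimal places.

5.63

At 22,810 units, contribution = 22,810 × €212.93 = €4,856,933.30.
EBIT = €4,856,933.30 − €3,515,300 = €1,341,633.30. Interest = €478,296.00, so EBIT − I = €863,337.30.
DCL = contribution ÷ (EBIT − I) = €4,856,933.30 ÷ €863,337.30 = 5.6258.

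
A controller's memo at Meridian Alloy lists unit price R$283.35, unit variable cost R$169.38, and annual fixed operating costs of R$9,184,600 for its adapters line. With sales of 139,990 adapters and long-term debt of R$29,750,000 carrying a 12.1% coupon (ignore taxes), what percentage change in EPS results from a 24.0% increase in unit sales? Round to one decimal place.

At 139,990 units, contribution = 139,990 × R$113.97 = R$15,954,660.30.
Operating income = contribution − fixed costs = R$15,954,660.30 − R$9,184,600 = R$6,770,060.30.
After interest of R$3,599,750.00, pre-tax earnings = R$3,170,310.30.
DCL = total CM / (EBIT − I) = R$15,954,660.30 / R$3,170,310.30 = 5.0325.
%ΔEPS = DCL × %ΔSales = 5.0325 × +24.0% = +120.8%.

+120.8%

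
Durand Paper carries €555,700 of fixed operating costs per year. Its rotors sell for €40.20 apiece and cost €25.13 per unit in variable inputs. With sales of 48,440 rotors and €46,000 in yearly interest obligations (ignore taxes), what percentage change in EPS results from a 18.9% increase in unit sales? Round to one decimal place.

Contribution at this volume is 48,440 × €15.07 = €729,990.80.
EBIT = €729,990.80 − €555,700 = €174,290.80.
Interest = €46,000.00, so EBIT − I = €128,290.80.
DCL = total CM / (EBIT − I) = €729,990.80 / €128,290.80 = 5.6901.
EPS therefore changes by 5.6901 × (+18.9%) = +107.5%.

+107.5%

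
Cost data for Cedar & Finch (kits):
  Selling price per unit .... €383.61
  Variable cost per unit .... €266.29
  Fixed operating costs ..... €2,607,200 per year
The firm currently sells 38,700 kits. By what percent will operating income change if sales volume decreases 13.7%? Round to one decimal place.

-32.2%

At 38,700 units, contribution = 38,700 × €117.32 = €4,540,284.00.
EBIT = €4,540,284.00 − €2,607,200 = €1,933,084.00.
So DOL = total CM / EBIT = €4,540,284.00 / €1,933,084.00 = 2.3487.
So EBIT moves 2.3487 × (-13.7%) = -32.2%.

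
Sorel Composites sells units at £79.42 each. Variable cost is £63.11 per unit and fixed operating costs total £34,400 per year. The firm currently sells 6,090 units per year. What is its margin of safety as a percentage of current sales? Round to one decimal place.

Each unit contributes £79.42 − £63.11 = £16.31. Break-even units = £34,400 ÷ £16.31 = 2,109.14; break-even revenue = 2,109.14 × £79.42 = £167,507.54.
Actual sales revenue = 6,090 × £79.42 = £483,667.80.
Margin of safety = (£483,667.80 − £167,507.54) ÷ £483,667.80 = 65.4%.

65.4%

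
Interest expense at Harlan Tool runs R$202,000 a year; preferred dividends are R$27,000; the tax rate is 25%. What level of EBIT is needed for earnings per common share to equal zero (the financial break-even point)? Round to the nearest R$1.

Preferred dividends are paid after tax, so their pre-tax equivalent is R$27,000 ÷ (1 − 0.25) = R$36,000.00.
EPS = 0 when EBIT covers interest plus the pre-tax preferred burden: R$202,000 + R$36,000.00 = R$238,000.00.

R$238,000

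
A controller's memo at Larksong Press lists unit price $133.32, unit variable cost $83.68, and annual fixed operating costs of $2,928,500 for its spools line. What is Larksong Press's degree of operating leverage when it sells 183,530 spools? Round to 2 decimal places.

1.47

Contribution at this volume is 183,530 × $49.64 = $9,110,429.20.
Subtracting fixed costs: EBIT = $9,110,429.20 − $2,928,500 = $6,181,929.20.
So DOL = total CM / EBIT = $9,110,429.20 / $6,181,929.20 = 1.4737.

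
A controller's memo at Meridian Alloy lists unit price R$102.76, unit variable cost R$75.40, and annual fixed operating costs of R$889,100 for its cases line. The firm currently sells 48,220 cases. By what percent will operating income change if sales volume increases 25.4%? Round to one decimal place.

+77.9%

Contribution at this volume is 48,220 × R$27.36 = R$1,319,299.20.
Operating income = contribution − fixed costs = R$1,319,299.20 − R$889,100 = R$430,199.20.
Degree of operating leverage = R$1,319,299.20 / R$430,199.20 = 3.0667.
Operating income changes by 3.0667 × +25.4% = +77.9%.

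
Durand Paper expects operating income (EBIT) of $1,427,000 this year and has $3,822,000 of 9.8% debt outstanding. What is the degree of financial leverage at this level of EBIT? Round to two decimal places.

1.36

Interest = $374,556.00.
Degree of financial leverage = EBIT / (EBIT − interest) = $1,427,000 / $1,052,444.00 = 1.3559.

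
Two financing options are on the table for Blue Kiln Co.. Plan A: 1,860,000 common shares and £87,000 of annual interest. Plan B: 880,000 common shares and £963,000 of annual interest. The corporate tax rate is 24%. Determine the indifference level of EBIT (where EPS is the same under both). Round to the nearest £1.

Set EPS_A = EPS_B: (EBIT − £87,000)(1 − 0.24) ÷ 1,860,000 = (EBIT − £963,000)(1 − 0.24) ÷ 880,000.
Cancelling (1 − t) and cross-multiplying: 880,000·(EBIT − 87,000) = 1,860,000·(EBIT − 963,000).
EBIT × (1,860,000 − 880,000) = 963,000 × 1,860,000 − 87,000 × 880,000 = 1,714,620,000,000, so EBIT = 1,714,620,000,000 ÷ 980,000 = 1,749,612.24.

£1,749,612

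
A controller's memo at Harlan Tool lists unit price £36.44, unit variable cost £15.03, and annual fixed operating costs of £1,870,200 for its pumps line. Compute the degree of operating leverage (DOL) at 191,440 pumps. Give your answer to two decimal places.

At 191,440 units, contribution = 191,440 × £21.41 = £4,098,730.40.
EBIT = £4,098,730.40 − £1,870,200 = £2,228,530.40.
DOL = contribution ÷ EBIT = £4,098,730.40 ÷ £2,228,530.40 = 1.8392.

1.84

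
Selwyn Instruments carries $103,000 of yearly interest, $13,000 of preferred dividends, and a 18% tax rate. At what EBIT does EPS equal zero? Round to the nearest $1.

Preferred dividends are paid after tax, so their pre-tax equivalent is $13,000 ÷ (1 − 0.18) = $15,853.66.
Financial break-even EBIT = interest + D_p ÷ (1 − t) = $103,000 + $15,853.66 = $118,853.66.

$118,854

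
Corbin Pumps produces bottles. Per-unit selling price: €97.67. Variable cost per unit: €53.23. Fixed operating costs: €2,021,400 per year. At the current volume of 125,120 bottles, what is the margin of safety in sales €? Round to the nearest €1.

€7,777,848

Each unit contributes €97.67 − €53.23 = €44.44. Break-even units = €2,021,400 ÷ €44.44 = 45,486.05; break-even revenue = 45,486.05 × €97.67 = €4,442,622.37.
Actual sales revenue = 125,120 × €97.67 = €12,220,470.40.
Margin of safety = €12,220,470.40 − €4,442,622.37 = €7,777,848.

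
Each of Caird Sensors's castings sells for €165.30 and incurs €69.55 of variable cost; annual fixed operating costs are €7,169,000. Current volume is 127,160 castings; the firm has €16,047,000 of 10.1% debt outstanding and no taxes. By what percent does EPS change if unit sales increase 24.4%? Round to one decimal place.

Contribution at this volume is 127,160 × €95.75 = €12,175,570.00.
EBIT = €12,175,570.00 − €7,169,000 = €5,006,570.00.
Interest = €1,620,747.00, so EBIT − I = €3,385,823.00.
Degree of combined leverage = contribution ÷ (EBIT − I) = €12,175,570.00 ÷ €3,385,823.00 = 3.5960.
%ΔEPS = DCL × %ΔSales = 3.5960 × +24.4% = +87.7%.

+87.7%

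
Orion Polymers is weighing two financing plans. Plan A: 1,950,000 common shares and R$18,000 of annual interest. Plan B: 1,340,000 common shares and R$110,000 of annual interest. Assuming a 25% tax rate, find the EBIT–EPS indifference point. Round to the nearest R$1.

At indifference, (EBIT − 18,000)(1 − t)/1,950,000 = (EBIT − 110,000)(1 − t)/1,340,000.
The (1 − t) factor cancels: (EBIT − 18,000) × 1,340,000 = (EBIT − 110,000) × 1,950,000.
Solving, EBIT = (110,000·1,950,000 − 18,000·1,340,000) / (1,950,000 − 1,340,000) = 190,380,000,000 / 610,000 = 312,098.36.

R$312,098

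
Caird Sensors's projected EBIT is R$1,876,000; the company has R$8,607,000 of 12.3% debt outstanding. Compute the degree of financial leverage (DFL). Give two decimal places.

Interest = R$1,058,661.00.
Degree of financial leverage = EBIT / (EBIT − interest) = R$1,876,000 / R$817,339.00 = 2.2953.

2.30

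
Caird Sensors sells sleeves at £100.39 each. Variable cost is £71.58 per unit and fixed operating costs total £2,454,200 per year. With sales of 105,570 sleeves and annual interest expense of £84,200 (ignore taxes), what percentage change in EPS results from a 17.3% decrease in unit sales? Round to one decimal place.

Contribution at this volume is 105,570 × £28.81 = £3,041,471.70.
EBIT = £3,041,471.70 − £2,454,200 = £587,271.70.
Interest = £84,200.00, so EBIT − I = £503,071.70.
Degree of combined leverage = contribution ÷ (EBIT − I) = £3,041,471.70 ÷ £503,071.70 = 6.0458.
EPS therefore changes by 6.0458 × (-17.3%) = -104.6%.

-104.6%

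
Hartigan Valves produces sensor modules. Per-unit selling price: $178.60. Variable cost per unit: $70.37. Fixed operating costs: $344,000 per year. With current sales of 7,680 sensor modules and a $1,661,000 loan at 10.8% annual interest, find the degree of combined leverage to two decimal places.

2.70

Total contribution margin = 7,680 × $108.23 = $831,206.40.
Operating income = contribution − fixed costs = $831,206.40 − $344,000 = $487,206.40. Interest = $179,388.00, so EBIT − I = $307,818.40.
DCL = contribution ÷ (EBIT − I) = $831,206.40 ÷ $307,818.40 = 2.7003.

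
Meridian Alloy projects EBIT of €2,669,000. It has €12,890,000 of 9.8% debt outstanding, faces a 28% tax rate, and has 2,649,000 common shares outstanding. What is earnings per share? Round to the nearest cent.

Interest = €1,263,220.00, so EBT = €2,669,000 − €1,263,220.00 = €1,405,780.00.
After tax at 28%: net income = €1,405,780.00 × 0.72 = €1,012,161.60.
Per share: €1,012,161.60 / 2,649,000 shares = €0.38.

€0.38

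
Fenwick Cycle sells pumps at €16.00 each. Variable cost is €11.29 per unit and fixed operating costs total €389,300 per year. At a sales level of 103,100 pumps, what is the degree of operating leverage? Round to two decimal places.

Contribution at this volume is 103,100 × €4.71 = €485,601.00.
Operating income = contribution − fixed costs = €485,601.00 − €389,300 = €96,301.00.
Degree of operating leverage = €485,601.00 / €96,301.00 = 5.0425.

5.04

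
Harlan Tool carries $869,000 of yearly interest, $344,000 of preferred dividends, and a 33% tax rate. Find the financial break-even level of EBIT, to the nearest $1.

$1,382,433

Preferred dividends are paid after tax, so their pre-tax equivalent is $344,000 ÷ (1 − 0.33) = $513,432.84.
EPS = 0 when EBIT covers interest plus the pre-tax preferred burden: $869,000 + $513,432.84 = $1,382,432.84.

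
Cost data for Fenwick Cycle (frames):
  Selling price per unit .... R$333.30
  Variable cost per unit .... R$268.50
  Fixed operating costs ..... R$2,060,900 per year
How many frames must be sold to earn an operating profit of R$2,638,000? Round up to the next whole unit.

72,514 frames

Unit CM = price − variable cost = R$333.30 − R$268.50 = R$64.80.
Required volume = (fixed costs + target profit) ÷ CM = (R$2,060,900 + R$2,638,000) ÷ R$64.80 = 72,513.89, so 72,514 frames.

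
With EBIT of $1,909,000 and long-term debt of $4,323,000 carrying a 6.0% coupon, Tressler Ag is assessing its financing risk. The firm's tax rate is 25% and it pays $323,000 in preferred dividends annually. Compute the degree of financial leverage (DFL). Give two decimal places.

Annual interest charges come to $259,380.00.
Pre-tax preferred-dividend burden = $323,000 ÷ (1 − 0.25) = $430,666.67.
DFL = EBIT ÷ [EBIT − I − D_p/(1−t)] = $1,909,000 ÷ [$1,909,000 − $259,380.00 − $430,666.67] = $1,909,000 ÷ $1,218,953.33 = 1.5661.

1.57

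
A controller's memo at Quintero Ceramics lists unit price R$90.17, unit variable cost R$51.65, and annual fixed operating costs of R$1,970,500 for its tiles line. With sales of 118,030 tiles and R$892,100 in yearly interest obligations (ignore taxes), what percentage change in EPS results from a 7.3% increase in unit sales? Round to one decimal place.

+19.7%

Contribution at this volume is 118,030 × R$38.52 = R$4,546,515.60.
EBIT = R$4,546,515.60 − R$1,970,500 = R$2,576,015.60.
After interest of R$892,100.00, pre-tax earnings = R$1,683,915.60.
DCL = total CM / (EBIT − I) = R$4,546,515.60 / R$1,683,915.60 = 2.7000.
EPS therefore changes by 2.7000 × (+7.3%) = +19.7%.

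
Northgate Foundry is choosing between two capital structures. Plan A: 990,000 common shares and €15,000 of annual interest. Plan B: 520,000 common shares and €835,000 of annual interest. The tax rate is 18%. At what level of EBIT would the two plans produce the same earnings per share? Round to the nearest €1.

€1,742,234

Set EPS_A = EPS_B: (EBIT − €15,000)(1 − 0.18) ÷ 990,000 = (EBIT − €835,000)(1 − 0.18) ÷ 520,000.
Cancelling (1 − t) and cross-multiplying: 520,000·(EBIT − 15,000) = 990,000·(EBIT − 835,000).
EBIT × (990,000 − 520,000) = 835,000 × 990,000 − 15,000 × 520,000 = 818,850,000,000, so EBIT = 818,850,000,000 ÷ 470,000 = 1,742,234.04.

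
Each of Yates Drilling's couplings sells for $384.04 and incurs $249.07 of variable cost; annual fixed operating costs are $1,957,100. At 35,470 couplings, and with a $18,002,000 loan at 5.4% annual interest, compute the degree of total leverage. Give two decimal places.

2.58

Total contribution margin = 35,470 × $134.97 = $4,787,385.90.
EBIT = $4,787,385.90 − $1,957,100 = $2,830,285.90. Interest = $972,108.00, so EBIT − I = $1,858,177.90.
DCL = contribution ÷ (EBIT − I) = $4,787,385.90 ÷ $1,858,177.90 = 2.5764.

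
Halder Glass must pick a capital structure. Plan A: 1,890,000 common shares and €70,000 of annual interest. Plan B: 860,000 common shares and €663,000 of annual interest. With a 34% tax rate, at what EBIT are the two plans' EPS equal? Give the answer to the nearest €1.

€1,158,126

At indifference, (EBIT − 70,000)(1 − t)/1,890,000 = (EBIT − 663,000)(1 − t)/860,000.
Cancelling (1 − t) and cross-multiplying: 860,000·(EBIT − 70,000) = 1,890,000·(EBIT − 663,000).
Solving, EBIT = (663,000·1,890,000 − 70,000·860,000) / (1,890,000 − 860,000) = 1,192,870,000,000 / 1,030,000 = 1,158,126.21.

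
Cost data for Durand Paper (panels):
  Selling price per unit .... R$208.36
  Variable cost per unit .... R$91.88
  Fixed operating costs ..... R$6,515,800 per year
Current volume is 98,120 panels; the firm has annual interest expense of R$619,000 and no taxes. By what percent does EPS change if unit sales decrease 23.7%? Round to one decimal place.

Contribution at this volume is 98,120 × R$116.48 = R$11,429,017.60.
Subtracting fixed costs: EBIT = R$11,429,017.60 − R$6,515,800 = R$4,913,217.60.
Interest = R$619,000.00, so EBIT − I = R$4,294,217.60.
DCL = total CM / (EBIT − I) = R$11,429,017.60 / R$4,294,217.60 = 2.6615.
%ΔEPS = DCL × %ΔSales = 2.6615 × -23.7% = -63.1%.

-63.1%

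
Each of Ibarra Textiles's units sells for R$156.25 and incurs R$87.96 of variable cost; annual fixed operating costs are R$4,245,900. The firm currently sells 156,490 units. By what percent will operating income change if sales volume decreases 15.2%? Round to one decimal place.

At 156,490 units, contribution = 156,490 × R$68.29 = R$10,686,702.10.
Operating income = contribution − fixed costs = R$10,686,702.10 − R$4,245,900 = R$6,440,802.10.
So DOL = total CM / EBIT = R$10,686,702.10 / R$6,440,802.10 = 1.6592.
Operating income changes by 1.6592 × -15.2% = -25.2%.

-25.2%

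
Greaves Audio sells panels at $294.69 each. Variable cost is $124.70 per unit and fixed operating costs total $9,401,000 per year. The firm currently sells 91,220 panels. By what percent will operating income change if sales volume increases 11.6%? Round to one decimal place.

Contribution at this volume is 91,220 × $169.99 = $15,506,487.80.
Subtracting fixed costs: EBIT = $15,506,487.80 − $9,401,000 = $6,105,487.80.
DOL = contribution ÷ EBIT = $15,506,487.80 ÷ $6,105,487.80 = 2.5398.
So EBIT moves 2.5398 × (+11.6%) = +29.5%.

+29.5%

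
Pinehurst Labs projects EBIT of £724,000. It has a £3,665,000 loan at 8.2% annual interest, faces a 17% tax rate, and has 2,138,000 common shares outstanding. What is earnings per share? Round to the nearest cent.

£0.16

Interest = £300,530.00, so EBT = £724,000 − £300,530.00 = £423,470.00.
After tax at 17%: net income = £423,470.00 × 0.83 = £351,480.10.
EPS = £351,480.10 ÷ 2,138,000 = £0.16.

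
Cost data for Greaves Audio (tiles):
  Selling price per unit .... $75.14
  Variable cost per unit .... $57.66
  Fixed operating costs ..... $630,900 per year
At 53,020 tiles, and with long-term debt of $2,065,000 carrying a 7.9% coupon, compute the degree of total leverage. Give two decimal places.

6.98

Contribution at this volume is 53,020 × $17.48 = $926,789.60.
EBIT = $926,789.60 − $630,900 = $295,889.60. Interest = $163,135.00, so EBIT − I = $132,754.60.
Degree of total leverage = total CM / (EBIT − interest) = $926,789.60 / $132,754.60 = 6.9812.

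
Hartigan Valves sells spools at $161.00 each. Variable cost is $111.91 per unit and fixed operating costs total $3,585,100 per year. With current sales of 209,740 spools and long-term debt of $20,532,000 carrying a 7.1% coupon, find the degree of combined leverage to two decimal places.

1.96

Total contribution margin = 209,740 × $49.09 = $10,296,136.60.
Subtracting fixed costs: EBIT = $10,296,136.60 − $3,585,100 = $6,711,036.60. Interest = $1,457,772.00, so EBIT − I = $5,253,264.60.
Degree of total leverage = total CM / (EBIT − interest) = $10,296,136.60 / $5,253,264.60 = 1.9600.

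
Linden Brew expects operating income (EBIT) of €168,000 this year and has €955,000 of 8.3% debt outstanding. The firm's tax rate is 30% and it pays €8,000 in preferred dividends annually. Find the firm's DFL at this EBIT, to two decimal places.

2.17

Interest = €79,265.00.
Preferred dividends grossed up pre-tax: €8,000 / (1 − 0.30) = €11,428.57.
DFL = EBIT ÷ [EBIT − I − D_p/(1−t)] = €168,000 ÷ [€168,000 − €79,265.00 − €11,428.57] = €168,000 ÷ €77,306.43 = 2.1732.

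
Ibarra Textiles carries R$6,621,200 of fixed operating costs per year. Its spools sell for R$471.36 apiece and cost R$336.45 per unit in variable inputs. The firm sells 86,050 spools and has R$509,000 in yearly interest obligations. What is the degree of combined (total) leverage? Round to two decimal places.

2.59

At 86,050 units, contribution = 86,050 × R$134.91 = R$11,609,005.50.
Subtracting fixed costs: EBIT = R$11,609,005.50 − R$6,621,200 = R$4,987,805.50. Interest = R$509,000.00, so EBIT − I = R$4,478,805.50.
DCL = contribution ÷ (EBIT − I) = R$11,609,005.50 ÷ R$4,478,805.50 = 2.5920.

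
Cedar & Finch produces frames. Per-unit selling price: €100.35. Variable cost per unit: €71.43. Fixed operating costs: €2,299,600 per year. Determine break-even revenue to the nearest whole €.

CM per unit = €100.35 − €71.43 = €28.92; CM ratio = €28.92 / €100.35 = 0.2882.
Break-even revenue = fixed costs × price ÷ CM = €2,299,600 × €100.35 ÷ €28.92 = €7,979,421.

€7,979,421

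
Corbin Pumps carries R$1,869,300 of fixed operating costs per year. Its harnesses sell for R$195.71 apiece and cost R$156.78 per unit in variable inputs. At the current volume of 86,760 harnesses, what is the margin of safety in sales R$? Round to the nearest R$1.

Each unit contributes R$195.71 − R$156.78 = R$38.93. Break-even units = R$1,869,300 ÷ R$38.93 = 48,016.95; break-even revenue = 48,016.95 × R$195.71 = R$9,397,397.97.
Actual sales revenue = 86,760 × R$195.71 = R$16,979,799.60.
Margin of safety = R$16,979,799.60 − R$9,397,397.97 = R$7,582,402.

R$7,582,402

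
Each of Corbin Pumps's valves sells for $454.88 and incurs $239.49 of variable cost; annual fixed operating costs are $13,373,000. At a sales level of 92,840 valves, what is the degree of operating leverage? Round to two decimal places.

At 92,840 units, contribution = 92,840 × $215.39 = $19,996,807.60.
EBIT = $19,996,807.60 − $13,373,000 = $6,623,807.60.
So DOL = total CM / EBIT = $19,996,807.60 / $6,623,807.60 = 3.0189.

3.02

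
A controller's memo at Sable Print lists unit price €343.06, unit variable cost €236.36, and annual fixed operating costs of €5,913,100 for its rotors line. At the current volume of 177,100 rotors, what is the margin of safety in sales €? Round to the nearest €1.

Contribution margin per unit = €343.06 − €236.36 = €106.70. Break-even units = €5,913,100 ÷ €106.70 = 55,417.99; break-even revenue = 55,417.99 × €343.06 = €19,011,697.15.
Actual sales revenue = 177,100 × €343.06 = €60,755,926.00.
Margin of safety = €60,755,926.00 − €19,011,697.15 = €41,744,229.

€41,744,229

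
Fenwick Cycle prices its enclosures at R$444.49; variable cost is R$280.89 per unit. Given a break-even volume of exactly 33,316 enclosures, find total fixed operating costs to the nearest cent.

Contribution margin per unit = R$444.49 − R$280.89 = R$163.60.
Fixed costs = break-even units × CM = 33,316 × R$163.60 = R$5,450,497.60.

R$5,450,497.60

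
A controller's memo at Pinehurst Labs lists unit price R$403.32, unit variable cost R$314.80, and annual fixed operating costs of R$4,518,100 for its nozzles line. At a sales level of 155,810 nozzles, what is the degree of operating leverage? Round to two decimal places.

Contribution at this volume is 155,810 × R$88.52 = R$13,792,301.20.
Subtracting fixed costs: EBIT = R$13,792,301.20 − R$4,518,100 = R$9,274,201.20.
Degree of operating leverage = R$13,792,301.20 / R$9,274,201.20 = 1.4872.

1.49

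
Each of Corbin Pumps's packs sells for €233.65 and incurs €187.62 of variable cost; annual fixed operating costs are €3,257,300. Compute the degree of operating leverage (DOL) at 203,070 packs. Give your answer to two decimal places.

Total contribution margin = 203,070 × €46.03 = €9,347,312.10.
EBIT = €9,347,312.10 − €3,257,300 = €6,090,012.10.
Degree of operating leverage = €9,347,312.10 / €6,090,012.10 = 1.5349.

1.53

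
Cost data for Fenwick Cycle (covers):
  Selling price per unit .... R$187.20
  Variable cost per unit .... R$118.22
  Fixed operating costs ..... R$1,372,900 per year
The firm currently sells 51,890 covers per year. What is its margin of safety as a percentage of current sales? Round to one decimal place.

Unit CM = price − variable cost = R$187.20 − R$118.22 = R$68.98. Break-even units = R$1,372,900 ÷ R$68.98 = 19,902.87; break-even revenue = 19,902.87 × R$187.20 = R$3,725,817.34.
Actual sales revenue = 51,890 × R$187.20 = R$9,713,808.00.
Margin of safety = (R$9,713,808.00 − R$3,725,817.34) ÷ R$9,713,808.00 = 61.6%.

61.6%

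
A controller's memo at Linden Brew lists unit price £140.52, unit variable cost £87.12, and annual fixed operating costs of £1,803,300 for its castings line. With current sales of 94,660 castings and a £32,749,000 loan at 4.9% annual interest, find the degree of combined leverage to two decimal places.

3.07

Contribution at this volume is 94,660 × £53.40 = £5,054,844.00.
Subtracting fixed costs: EBIT = £5,054,844.00 − £1,803,300 = £3,251,544.00. Interest = £1,604,701.00, so EBIT − I = £1,646,843.00.
Degree of total leverage = total CM / (EBIT − interest) = £5,054,844.00 / £1,646,843.00 = 3.0694.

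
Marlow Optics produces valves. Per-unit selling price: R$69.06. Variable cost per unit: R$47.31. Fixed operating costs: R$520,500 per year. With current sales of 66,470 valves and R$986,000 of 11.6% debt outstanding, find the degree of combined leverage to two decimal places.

Contribution at this volume is 66,470 × R$21.75 = R$1,445,722.50.
EBIT = R$1,445,722.50 − R$520,500 = R$925,222.50. Interest = R$114,376.00.
DOL = R$1,445,722.50 ÷ R$925,222.50 = 1.5626; DFL = R$925,222.50 ÷ R$810,846.50 = 1.1411.
Combined leverage = 1.5626 × 1.1411 = 1.7831.

1.78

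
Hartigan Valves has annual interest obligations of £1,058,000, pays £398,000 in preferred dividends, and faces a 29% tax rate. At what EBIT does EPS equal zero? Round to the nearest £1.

Grossing the preferred dividend up to pre-tax terms: £398,000 / (1 − 0.29) = £560,563.38.
Financial break-even EBIT = interest + D_p ÷ (1 − t) = £1,058,000 + £560,563.38 = £1,618,563.38.

£1,618,563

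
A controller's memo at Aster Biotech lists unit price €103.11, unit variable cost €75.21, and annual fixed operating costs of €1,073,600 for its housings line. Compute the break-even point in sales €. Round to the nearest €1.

Contribution margin per unit = €103.11 − €75.21 = €27.90, a CM ratio of €27.90 ÷ €103.11 = 0.2706.
Break-even sales = FC ÷ CM ratio = €1,073,600 × €103.11 / €27.90 = €3,967,702.

€3,967,702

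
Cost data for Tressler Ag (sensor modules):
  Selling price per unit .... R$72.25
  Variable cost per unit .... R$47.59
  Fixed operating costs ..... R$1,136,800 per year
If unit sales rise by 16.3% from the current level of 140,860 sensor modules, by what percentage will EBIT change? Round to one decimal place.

Contribution at this volume is 140,860 × R$24.66 = R$3,473,607.60.
Operating income = contribution − fixed costs = R$3,473,607.60 − R$1,136,800 = R$2,336,807.60.
Degree of operating leverage = R$3,473,607.60 / R$2,336,807.60 = 1.4865.
Operating income changes by 1.4865 × +16.3% = +24.2%.

+24.2%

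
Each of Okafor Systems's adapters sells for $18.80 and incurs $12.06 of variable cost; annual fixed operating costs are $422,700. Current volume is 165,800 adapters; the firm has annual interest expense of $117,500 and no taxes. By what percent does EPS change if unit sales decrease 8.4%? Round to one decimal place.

-16.3%

Total contribution margin = 165,800 × $6.74 = $1,117,492.00.
Subtracting fixed costs: EBIT = $1,117,492.00 − $422,700 = $694,792.00.
Interest = $117,500.00, so EBIT − I = $577,292.00.
DCL = total CM / (EBIT − I) = $1,117,492.00 / $577,292.00 = 1.9357.
EPS therefore changes by 1.9357 × (-8.4%) = -16.3%.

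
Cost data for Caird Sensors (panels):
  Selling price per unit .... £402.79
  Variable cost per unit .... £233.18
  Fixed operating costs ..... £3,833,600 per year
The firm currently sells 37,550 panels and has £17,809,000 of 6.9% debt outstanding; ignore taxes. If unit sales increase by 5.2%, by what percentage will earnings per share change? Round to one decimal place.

+25.3%

Contribution at this volume is 37,550 × £169.61 = £6,368,855.50.
Operating income = contribution − fixed costs = £6,368,855.50 − £3,833,600 = £2,535,255.50.
After interest of £1,228,821.00, pre-tax earnings = £1,306,434.50.
DCL = total CM / (EBIT − I) = £6,368,855.50 / £1,306,434.50 = 4.8750.
%ΔEPS = DCL × %ΔSales = 4.8750 × +5.2% = +25.3%.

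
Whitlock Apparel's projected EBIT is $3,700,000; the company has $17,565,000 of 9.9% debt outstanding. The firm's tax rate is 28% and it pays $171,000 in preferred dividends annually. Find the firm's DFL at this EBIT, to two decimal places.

Interest = $1,738,935.00.
Preferred dividends grossed up pre-tax: $171,000 / (1 − 0.28) = $237,500.00.
DFL = EBIT ÷ [EBIT − I − D_p/(1−t)] = $3,700,000 ÷ [$3,700,000 − $1,738,935.00 − $237,500.00] = $3,700,000 ÷ $1,723,565.00 = 2.1467.

2.15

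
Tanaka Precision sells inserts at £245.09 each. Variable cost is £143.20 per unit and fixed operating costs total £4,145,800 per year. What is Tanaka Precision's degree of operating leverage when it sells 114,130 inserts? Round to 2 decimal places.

1.55

At 114,130 units, contribution = 114,130 × £101.89 = £11,628,705.70.
EBIT = £11,628,705.70 − £4,145,800 = £7,482,905.70.
Degree of operating leverage = £11,628,705.70 / £7,482,905.70 = 1.5540.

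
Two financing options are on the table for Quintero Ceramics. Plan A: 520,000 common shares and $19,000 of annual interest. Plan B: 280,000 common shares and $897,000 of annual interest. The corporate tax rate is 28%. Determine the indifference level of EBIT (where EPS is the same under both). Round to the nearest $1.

$1,921,333

Set EPS_A = EPS_B: (EBIT − $19,000)(1 − 0.28) ÷ 520,000 = (EBIT − $897,000)(1 − 0.28) ÷ 280,000.
The (1 − t) factor cancels: (EBIT − 19,000) × 280,000 = (EBIT − 897,000) × 520,000.
EBIT × (520,000 − 280,000) = 897,000 × 520,000 − 19,000 × 280,000 = 461,120,000,000, so EBIT = 461,120,000,000 ÷ 240,000 = 1,921,333.33.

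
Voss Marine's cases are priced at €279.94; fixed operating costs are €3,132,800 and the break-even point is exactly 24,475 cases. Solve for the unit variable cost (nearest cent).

Contribution per unit must be FC / Q = €3,132,800 / 24,475 = €128.0000.
Variable cost per unit = €279.94 − €128.0000 = €151.94.

€151.94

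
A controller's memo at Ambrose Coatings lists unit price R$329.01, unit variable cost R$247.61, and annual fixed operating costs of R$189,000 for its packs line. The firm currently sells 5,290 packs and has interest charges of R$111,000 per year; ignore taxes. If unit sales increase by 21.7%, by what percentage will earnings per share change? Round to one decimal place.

+71.5%

Contribution at this volume is 5,290 × R$81.40 = R$430,606.00.
Operating income = contribution − fixed costs = R$430,606.00 − R$189,000 = R$241,606.00.
Interest = R$111,000.00, so EBIT − I = R$130,606.00.
Degree of combined leverage = contribution ÷ (EBIT − I) = R$430,606.00 ÷ R$130,606.00 = 3.2970.
EPS therefore changes by 3.2970 × (+21.7%) = +71.5%.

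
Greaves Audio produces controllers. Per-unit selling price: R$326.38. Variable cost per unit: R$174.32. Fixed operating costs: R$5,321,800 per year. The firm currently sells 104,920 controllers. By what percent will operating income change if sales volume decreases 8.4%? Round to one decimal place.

-12.6%

Contribution at this volume is 104,920 × R$152.06 = R$15,954,135.20.
Operating income = contribution − fixed costs = R$15,954,135.20 − R$5,321,800 = R$10,632,335.20.
DOL = contribution ÷ EBIT = R$15,954,135.20 ÷ R$10,632,335.20 = 1.5005.
Operating income changes by 1.5005 × -8.4% = -12.6%.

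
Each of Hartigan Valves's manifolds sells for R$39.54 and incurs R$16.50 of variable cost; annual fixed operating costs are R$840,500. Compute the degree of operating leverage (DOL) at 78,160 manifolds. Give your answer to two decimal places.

At 78,160 units, contribution = 78,160 × R$23.04 = R$1,800,806.40.
Subtracting fixed costs: EBIT = R$1,800,806.40 − R$840,500 = R$960,306.40.
DOL = contribution ÷ EBIT = R$1,800,806.40 ÷ R$960,306.40 = 1.8752.

1.88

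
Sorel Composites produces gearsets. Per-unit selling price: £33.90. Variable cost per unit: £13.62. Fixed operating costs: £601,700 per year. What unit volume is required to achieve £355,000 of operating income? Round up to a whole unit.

47,175 gearsets

Unit CM = price − variable cost = £33.90 − £13.62 = £20.28.
Need Q such that Q × £20.28 − £601,700 = £355,000, i.e. Q = £956,700 / £20.28 = 47,174.56 → 47,175.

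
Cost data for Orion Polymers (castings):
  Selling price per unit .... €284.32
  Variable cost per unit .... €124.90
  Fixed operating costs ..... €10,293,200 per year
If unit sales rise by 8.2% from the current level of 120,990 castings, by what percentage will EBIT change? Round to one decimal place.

+17.6%

At 120,990 units, contribution = 120,990 × €159.42 = €19,288,225.80.
EBIT = €19,288,225.80 − €10,293,200 = €8,995,025.80.
Degree of operating leverage = €19,288,225.80 / €8,995,025.80 = 2.1443.
%ΔEBIT = DOL × %ΔSales = 2.1443 × +8.2% = +17.6%.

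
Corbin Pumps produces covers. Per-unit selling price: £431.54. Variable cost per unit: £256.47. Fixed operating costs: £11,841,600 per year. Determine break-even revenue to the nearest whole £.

£29,189,033

CM per unit = £431.54 − £256.47 = £175.07; CM ratio = £175.07 / £431.54 = 0.4057.
Break-even revenue = fixed costs × price ÷ CM = £11,841,600 × £431.54 ÷ £175.07 = £29,189,033.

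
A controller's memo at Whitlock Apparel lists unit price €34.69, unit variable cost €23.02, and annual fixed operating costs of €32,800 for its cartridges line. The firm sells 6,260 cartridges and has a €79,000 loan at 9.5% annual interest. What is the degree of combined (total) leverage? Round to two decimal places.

Contribution at this volume is 6,260 × €11.67 = €73,054.20.
EBIT = €73,054.20 − €32,800 = €40,254.20. Interest = €7,505.00, so EBIT − I = €32,749.20.
Degree of total leverage = total CM / (EBIT − interest) = €73,054.20 / €32,749.20 = 2.2307.

2.23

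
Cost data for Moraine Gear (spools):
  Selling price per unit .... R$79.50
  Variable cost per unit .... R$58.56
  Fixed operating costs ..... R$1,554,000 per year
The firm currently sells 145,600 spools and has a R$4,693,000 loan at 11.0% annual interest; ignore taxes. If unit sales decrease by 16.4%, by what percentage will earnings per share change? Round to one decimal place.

-51.1%

Contribution at this volume is 145,600 × R$20.94 = R$3,048,864.00.
EBIT = R$3,048,864.00 − R$1,554,000 = R$1,494,864.00.
Interest = R$516,230.00, so EBIT − I = R$978,634.00.
Degree of combined leverage = contribution ÷ (EBIT − I) = R$3,048,864.00 ÷ R$978,634.00 = 3.1154.
%ΔEPS = DCL × %ΔSales = 3.1154 × -16.4% = -51.1%.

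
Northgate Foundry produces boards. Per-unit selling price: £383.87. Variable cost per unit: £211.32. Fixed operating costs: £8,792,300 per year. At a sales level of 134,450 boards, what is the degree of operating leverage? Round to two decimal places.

1.61

Total contribution margin = 134,450 × £172.55 = £23,199,347.50.
Operating income = contribution − fixed costs = £23,199,347.50 − £8,792,300 = £14,407,047.50.
So DOL = total CM / EBIT = £23,199,347.50 / £14,407,047.50 = 1.6103.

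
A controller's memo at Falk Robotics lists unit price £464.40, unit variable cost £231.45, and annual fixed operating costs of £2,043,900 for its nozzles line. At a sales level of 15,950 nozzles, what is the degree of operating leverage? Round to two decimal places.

2.22

Contribution at this volume is 15,950 × £232.95 = £3,715,552.50.
Operating income = contribution − fixed costs = £3,715,552.50 − £2,043,900 = £1,671,652.50.
DOL = contribution ÷ EBIT = £3,715,552.50 ÷ £1,671,652.50 = 2.2227.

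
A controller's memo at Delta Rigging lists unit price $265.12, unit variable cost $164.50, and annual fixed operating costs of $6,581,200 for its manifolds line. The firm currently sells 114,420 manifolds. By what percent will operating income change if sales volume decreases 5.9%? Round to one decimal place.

Total contribution margin = 114,420 × $100.62 = $11,512,940.40.
EBIT = $11,512,940.40 − $6,581,200 = $4,931,740.40.
DOL = contribution ÷ EBIT = $11,512,940.40 ÷ $4,931,740.40 = 2.3345.
Operating income changes by 2.3345 × -5.9% = -13.8%.

-13.8%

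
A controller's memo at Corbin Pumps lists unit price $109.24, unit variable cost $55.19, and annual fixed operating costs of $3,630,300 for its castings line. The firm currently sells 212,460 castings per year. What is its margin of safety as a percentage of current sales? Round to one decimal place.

Each unit contributes $109.24 − $55.19 = $54.05. Break-even units = $3,630,300 ÷ $54.05 = 67,165.59; break-even revenue = 67,165.59 × $109.24 = $7,337,168.77.
Current sales = 212,460 × $109.24 = $23,209,130.40.
Margin of safety = ($23,209,130.40 − $7,337,168.77) ÷ $23,209,130.40 = 68.4%.

68.4%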